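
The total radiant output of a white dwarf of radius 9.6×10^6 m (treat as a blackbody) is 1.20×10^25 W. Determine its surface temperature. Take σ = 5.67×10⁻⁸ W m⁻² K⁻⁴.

T ≈ 20700 K

A = 4πr² = 4π × (9.6×10^6)² = 1.16×10^15 m².
From P = σAT⁴, T = (P / σA)^(1/4) = (1.20×10^25 / (5.67×10⁻⁸ × 1.16×10^15))^(1/4).
T = (1.83×10^17)^(1/4) = 20700 K.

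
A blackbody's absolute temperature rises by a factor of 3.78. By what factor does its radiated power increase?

P ∝ T⁴, so the power scales as (3.78)⁴ = 204.

factor ≈ 204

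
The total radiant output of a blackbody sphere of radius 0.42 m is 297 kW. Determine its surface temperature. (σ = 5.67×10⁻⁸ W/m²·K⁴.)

A = 4πr² = 4π × (0.42)² = 2.22 m².
From P = σAT⁴, T = (P / σA)^(1/4) = (2.97×10^5 / (5.67×10⁻⁸ × 2.22))^(1/4).
T = (2.36×10^12)^(1/4) = 1240 K.

T ≈ 1240 K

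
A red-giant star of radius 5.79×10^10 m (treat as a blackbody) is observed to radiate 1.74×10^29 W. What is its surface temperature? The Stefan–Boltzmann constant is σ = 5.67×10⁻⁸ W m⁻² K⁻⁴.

T ≈ 2920 K

A = 4πr² = 4π × (5.79×10^10)² = 4.21×10^22 m².
From P = σAT⁴, T = (P / σA)^(1/4) = (1.74×10^29 / (5.67×10⁻⁸ × 4.21×10^22))^(1/4).
T = (7.28×10^13)^(1/4) = 2920 K.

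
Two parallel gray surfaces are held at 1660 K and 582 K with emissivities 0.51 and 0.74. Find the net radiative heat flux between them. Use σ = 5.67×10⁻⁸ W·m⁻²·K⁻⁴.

For two large parallel gray plates, q = σ(T₁⁴ − T₂⁴) / (1/ε₁ + 1/ε₂ − 1).
1/ε₁ + 1/ε₂ − 1 = 1/0.51 + 1/0.74 − 1 = 2.312.
T₁⁴ − T₂⁴ = 7.59×10^12 − 1.15×10^11 = 7.48×10^12 K⁴.
q = 5.67×10⁻⁸ × 7.48×10^12 / 2.312 = 1.83×10^5 W/m².

q ≈ 1.83×10^5 W/m²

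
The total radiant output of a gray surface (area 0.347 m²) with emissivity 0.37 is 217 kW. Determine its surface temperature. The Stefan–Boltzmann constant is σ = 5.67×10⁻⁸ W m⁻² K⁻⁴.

From P = εσAT⁴, T = (P / εσA)^(1/4) = (2.17×10^5 / (0.37 × 5.67×10⁻⁸ × 0.347))^(1/4).
T = (2.98×10^13)^(1/4) = 2340 K.

T ≈ 2340 K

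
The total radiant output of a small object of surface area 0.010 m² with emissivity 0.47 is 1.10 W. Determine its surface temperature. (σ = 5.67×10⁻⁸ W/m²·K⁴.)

T ≈ 253 K

From P = εσAT⁴, T = (P / εσA)^(1/4) = (1.10 / (0.47 × 5.67×10⁻⁸ × 0.0100))^(1/4).
T = (4.13×10^9)^(1/4) = 253 K.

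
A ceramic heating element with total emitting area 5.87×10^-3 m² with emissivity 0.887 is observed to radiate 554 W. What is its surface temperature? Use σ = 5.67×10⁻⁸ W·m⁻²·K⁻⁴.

From P = εσAT⁴, T = (P / εσA)^(1/4) = (554 / (0.887 × 5.67×10⁻⁸ × 5.87×10^-3))^(1/4).
T = (1.88×10^12)^(1/4) = 1170 K.

T ≈ 1170 K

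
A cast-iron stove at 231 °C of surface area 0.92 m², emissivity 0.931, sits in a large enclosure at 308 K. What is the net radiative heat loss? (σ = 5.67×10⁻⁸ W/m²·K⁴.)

Q ≈ 2700 W

Convert: 231 °C = 504 K.
Q = εσA(T⁴ − T_s⁴). T⁴ − T_s⁴ = (504)⁴ − (308)⁴ = 6.45×10^10 − 9.00×10^9 = 5.55×10^10 K⁴.
Q = 0.931 × 5.67×10⁻⁸ × 0.920 × 5.55×10^10 = 2700 W.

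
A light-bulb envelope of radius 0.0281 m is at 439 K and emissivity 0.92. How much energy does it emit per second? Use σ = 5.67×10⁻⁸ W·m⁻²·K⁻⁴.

A = 4πr² = 4π × (0.0281)² = 9.92×10^-3 m².
P = εσAT⁴ = 0.92 × 5.67×10⁻⁸ × 9.92×10^-3 × (439)⁴ = 0.92 × 5.67×10⁻⁸ × 9.92×10^-3 × 3.71×10^10.
P = 19.2 W.

P ≈ 19.2 W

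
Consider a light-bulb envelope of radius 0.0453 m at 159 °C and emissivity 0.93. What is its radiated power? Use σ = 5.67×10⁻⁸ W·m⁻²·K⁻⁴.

A = 4πr² = 4π × (0.0453)² = 0.0258 m².
159 °C = 432 K.
P = εσAT⁴ = 0.93 × 5.67×10⁻⁸ × 0.0258 × (432)⁴ = 0.93 × 5.67×10⁻⁸ × 0.0258 × 3.48×10^10.
P = 47.4 W.

P ≈ 47.4 W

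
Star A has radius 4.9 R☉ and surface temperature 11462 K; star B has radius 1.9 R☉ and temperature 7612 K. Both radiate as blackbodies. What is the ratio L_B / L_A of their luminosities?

L_B/L_A ≈ 0.0292

L = 4πR²σT⁴ ∝ R²T⁴, so L_B/L_A = (1.9/4.9)² × (7612/11462)⁴ = 0.150 × 0.195 = 0.0292.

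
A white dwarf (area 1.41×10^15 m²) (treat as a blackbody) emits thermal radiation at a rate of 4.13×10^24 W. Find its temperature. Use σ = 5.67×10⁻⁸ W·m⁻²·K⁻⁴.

T ≈ 15100 K

From P = σAT⁴, T = (P / σA)^(1/4) = (4.13×10^24 / (5.67×10⁻⁸ × 1.41×10^15))^(1/4).
T = (5.17×10^16)^(1/4) = 15100 K.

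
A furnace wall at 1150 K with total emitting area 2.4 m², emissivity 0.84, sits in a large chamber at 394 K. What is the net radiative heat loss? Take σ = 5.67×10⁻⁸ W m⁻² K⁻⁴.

Q = εσA(T⁴ − T_s⁴). T⁴ − T_s⁴ = (1150)⁴ − (394)⁴ = 1.75×10^12 − 2.41×10^10 = 1.72×10^12 K⁴.
Q = 0.84 × 5.67×10⁻⁸ × 2.40 × 1.72×10^12 = 1.97×10^5 W.

Q ≈ 1.97×10^5 W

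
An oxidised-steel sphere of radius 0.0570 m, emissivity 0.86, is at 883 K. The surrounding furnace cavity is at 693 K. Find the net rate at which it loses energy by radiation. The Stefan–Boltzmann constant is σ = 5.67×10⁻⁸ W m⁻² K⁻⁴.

Q ≈ 751 W

A = 4πr² = 4π × (0.0570)² = 0.0408 m².
Q = εσA(T⁴ − T_s⁴). T⁴ − T_s⁴ = (883)⁴ − (693)⁴ = 6.08×10^11 − 2.31×10^11 = 3.77×10^11 K⁴.
Q = 0.86 × 5.67×10⁻⁸ × 0.0408 × 3.77×10^11 = 751 W.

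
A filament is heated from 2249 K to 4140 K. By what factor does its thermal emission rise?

ratio ≈ 11.5

P ∝ T⁴, so the ratio is (4140/2249)⁴ = (1.841)⁴ = 11.5.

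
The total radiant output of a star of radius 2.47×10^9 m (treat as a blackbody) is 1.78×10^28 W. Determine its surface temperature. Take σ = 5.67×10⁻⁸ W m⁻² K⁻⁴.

A = 4πr² = 4π × (2.47×10^9)² = 7.67×10^19 m².
From P = σAT⁴, T = (P / σA)^(1/4) = (1.78×10^28 / (5.67×10⁻⁸ × 7.67×10^19))^(1/4).
T = (4.09×10^15)^(1/4) = 8000 K.

T ≈ 8000 K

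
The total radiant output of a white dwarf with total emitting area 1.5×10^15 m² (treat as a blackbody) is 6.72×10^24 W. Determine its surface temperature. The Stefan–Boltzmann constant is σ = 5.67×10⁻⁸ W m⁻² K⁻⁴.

T ≈ 16800 K

From P = σAT⁴, T = (P / σA)^(1/4) = (6.72×10^24 / (5.67×10⁻⁸ × 1.50×10^15))^(1/4).
T = (7.90×10^16)^(1/4) = 16800 K.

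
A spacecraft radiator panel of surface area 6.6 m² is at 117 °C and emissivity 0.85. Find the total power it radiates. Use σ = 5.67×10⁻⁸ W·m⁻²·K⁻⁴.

117 °C = 390 K.
Stefan–Boltzmann: P = εσAT⁴ = 0.85 × 5.67×10⁻⁸ × 6.60 × (390)⁴ = 0.85 × 5.67×10⁻⁸ × 6.60 × 2.31×10^10.
P = 7360 W.

P ≈ 7360 W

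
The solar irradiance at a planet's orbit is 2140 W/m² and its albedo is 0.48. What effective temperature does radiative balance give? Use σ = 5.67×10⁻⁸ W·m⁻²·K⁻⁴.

T ≈ 265 K

Power absorbed = (1−a)S·πR²; power emitted = 4πR²σT⁴. Equating and cancelling πR²:
T = ((1−a)S / 4σ)^(1/4) = (1110 / (4 × 5.67×10⁻⁸))^(1/4) = (4.91×10^9)^(1/4).
T = 265 K.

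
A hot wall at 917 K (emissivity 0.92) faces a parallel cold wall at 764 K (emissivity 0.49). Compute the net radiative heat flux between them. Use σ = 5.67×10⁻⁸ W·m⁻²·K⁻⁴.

For two large parallel gray plates, q = σ(T₁⁴ − T₂⁴) / (1/ε₁ + 1/ε₂ − 1).
1/ε₁ + 1/ε₂ − 1 = 1/0.92 + 1/0.49 − 1 = 2.128.
T₁⁴ − T₂⁴ = 7.07×10^11 − 3.41×10^11 = 3.66×10^11 K⁴.
q = 5.67×10⁻⁸ × 3.66×10^11 / 2.128 = 9760 W/m².

q ≈ 9760 W/m²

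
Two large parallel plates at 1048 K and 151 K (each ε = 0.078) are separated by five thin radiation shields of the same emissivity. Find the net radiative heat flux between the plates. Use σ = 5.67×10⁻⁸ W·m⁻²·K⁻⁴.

Each of the 6 gaps contributes resistance (2/ε − 1) = 2/0.078 − 1 = 24.64; total = 147.8.
q = σ(T₁⁴ − T₂⁴) / 147.8 = 5.67×10⁻⁸ × 1.21×10^12 / 147.8 = 462 W/m².

q ≈ 462 W/m²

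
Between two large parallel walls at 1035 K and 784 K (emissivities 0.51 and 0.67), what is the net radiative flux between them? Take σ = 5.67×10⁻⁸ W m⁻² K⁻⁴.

q ≈ 17800 W/m²

For two large parallel gray plates, q = σ(T₁⁴ − T₂⁴) / (1/ε₁ + 1/ε₂ − 1).
1/ε₁ + 1/ε₂ − 1 = 1/0.51 + 1/0.67 − 1 = 2.453.
T₁⁴ − T₂⁴ = 1.15×10^12 − 3.78×10^11 = 7.70×10^11 K⁴.
q = 5.67×10⁻⁸ × 7.70×10^11 / 2.453 = 17800 W/m².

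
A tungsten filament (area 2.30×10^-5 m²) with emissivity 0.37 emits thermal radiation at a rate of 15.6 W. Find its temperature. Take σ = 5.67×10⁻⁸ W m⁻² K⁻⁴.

T ≈ 2380 K

From P = εσAT⁴, T = (P / εσA)^(1/4) = (15.6 / (0.37 × 5.67×10⁻⁸ × 2.30×10^-5))^(1/4).
T = (3.23×10^13)^(1/4) = 2380 K.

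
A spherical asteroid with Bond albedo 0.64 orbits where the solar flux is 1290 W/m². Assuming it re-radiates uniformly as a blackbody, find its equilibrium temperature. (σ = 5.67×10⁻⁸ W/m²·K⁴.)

T ≈ 213 K

Power absorbed = (1−a)S·πR²; power emitted = 4πR²σT⁴. Equating and cancelling πR²:
T = ((1−a)S / 4σ)^(1/4) = (464 / (4 × 5.67×10⁻⁸))^(1/4) = (2.05×10^9)^(1/4).
T = 213 K.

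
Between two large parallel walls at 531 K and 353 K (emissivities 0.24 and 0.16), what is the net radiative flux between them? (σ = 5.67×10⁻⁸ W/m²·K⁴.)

For two large parallel gray plates, q = σ(T₁⁴ − T₂⁴) / (1/ε₁ + 1/ε₂ − 1).
1/ε₁ + 1/ε₂ − 1 = 1/0.24 + 1/0.16 − 1 = 9.417.
T₁⁴ − T₂⁴ = 7.95×10^10 − 1.55×10^10 = 6.40×10^10 K⁴.
q = 5.67×10⁻⁸ × 6.40×10^10 / 9.417 = 385 W/m².

q ≈ 385 W/m²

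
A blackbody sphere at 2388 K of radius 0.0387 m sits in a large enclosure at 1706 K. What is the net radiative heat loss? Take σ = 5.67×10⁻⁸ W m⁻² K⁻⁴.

A = 4πr² = 4π × (0.0387)² = 0.0188 m².
Q = σA(T⁴ − T_s⁴). T⁴ − T_s⁴ = (2388)⁴ − (1706)⁴ = 3.25×10^13 − 8.47×10^12 = 2.40×10^13 K⁴.
Q = 5.67×10⁻⁸ × 0.0188 × 2.40×10^13 = 25700 W.

Q ≈ 25700 W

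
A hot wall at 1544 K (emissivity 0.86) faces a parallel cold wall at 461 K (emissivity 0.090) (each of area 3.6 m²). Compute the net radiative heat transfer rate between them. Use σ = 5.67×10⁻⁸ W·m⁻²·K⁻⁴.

For two large parallel gray plates, q = σ(T₁⁴ − T₂⁴) / (1/ε₁ + 1/ε₂ − 1).
1/ε₁ + 1/ε₂ − 1 = 1/0.86 + 1/0.090 − 1 = 11.27.
T₁⁴ − T₂⁴ = 5.68×10^12 − 4.52×10^10 = 5.64×10^12 K⁴.
q = 5.67×10⁻⁸ × 5.64×10^12 / 11.27 = 28400 W/m².
Q = q·A = 28400 × 3.6 = 1.02×10^5 W.

Q ≈ 1.02×10^5 W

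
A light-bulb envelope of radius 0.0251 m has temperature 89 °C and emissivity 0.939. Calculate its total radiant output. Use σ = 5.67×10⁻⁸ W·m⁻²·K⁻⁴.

P ≈ 7.24 W

A = 4πr² = 4π × (0.0251)² = 7.92×10^-3 m².
89 °C = 362 K.
Stefan–Boltzmann: P = εσAT⁴ = 0.939 × 5.67×10⁻⁸ × 7.92×10^-3 × (362)⁴ = 0.939 × 5.67×10⁻⁸ × 7.92×10^-3 × 1.72×10^10.
P = 7.24 W.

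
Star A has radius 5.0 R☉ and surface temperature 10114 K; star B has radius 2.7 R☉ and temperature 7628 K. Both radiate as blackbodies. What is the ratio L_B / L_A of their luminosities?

L = 4πR²σT⁴ ∝ R²T⁴, so L_B/L_A = (2.7/5.0)² × (7628/10114)⁴ = 0.292 × 0.324 = 0.0943.

L_B/L_A ≈ 0.0943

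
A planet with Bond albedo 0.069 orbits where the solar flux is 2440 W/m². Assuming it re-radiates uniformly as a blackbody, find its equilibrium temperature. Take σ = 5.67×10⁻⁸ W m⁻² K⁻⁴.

Power absorbed = (1−a)S·πR²; power emitted = 4πR²σT⁴. Equating and cancelling πR²:
T = ((1−a)S / 4σ)^(1/4) = (2270 / (4 × 5.67×10⁻⁸))^(1/4) = (1.00×10^10)^(1/4).
T = 316 K.

T ≈ 316 K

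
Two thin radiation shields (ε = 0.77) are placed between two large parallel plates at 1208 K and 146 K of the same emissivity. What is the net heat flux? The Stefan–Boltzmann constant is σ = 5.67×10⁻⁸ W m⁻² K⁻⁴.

q ≈ 25200 W/m²

Each of the 3 gaps contributes resistance (2/ε − 1) = 2/0.77 − 1 = 1.597; total = 4.792.
q = σ(T₁⁴ − T₂⁴) / 4.792 = 5.67×10⁻⁸ × 2.13×10^12 / 4.792 = 25200 W/m².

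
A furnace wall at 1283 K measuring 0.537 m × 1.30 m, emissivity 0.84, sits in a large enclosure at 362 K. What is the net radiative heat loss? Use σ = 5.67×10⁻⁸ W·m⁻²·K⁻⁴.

A = 0.537 × 1.30 = 0.698 m².
Q = εσA(T⁴ − T_s⁴). T⁴ − T_s⁴ = (1283)⁴ − (362)⁴ = 2.71×10^12 − 1.72×10^10 = 2.69×10^12 K⁴.
Q = 0.84 × 5.67×10⁻⁸ × 0.698 × 2.69×10^12 = 89500 W.

Q ≈ 89500 W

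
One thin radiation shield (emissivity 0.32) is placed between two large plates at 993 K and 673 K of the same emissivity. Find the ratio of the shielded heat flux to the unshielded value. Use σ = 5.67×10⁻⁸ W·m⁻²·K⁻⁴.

With N identical shields there are N+1 = 2 gaps in series, each with the same radiative resistance, so the flux falls to 1/(N+1) of its unshielded value.

ratio ≈ 0.500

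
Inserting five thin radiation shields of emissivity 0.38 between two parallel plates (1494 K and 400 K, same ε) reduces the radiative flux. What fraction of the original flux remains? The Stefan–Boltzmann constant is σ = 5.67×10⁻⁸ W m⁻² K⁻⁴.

With N identical shields there are N+1 = 6 gaps in series, each with the same radiative resistance, so the flux falls to 1/(N+1) of its unshielded value.

ratio ≈ 0.167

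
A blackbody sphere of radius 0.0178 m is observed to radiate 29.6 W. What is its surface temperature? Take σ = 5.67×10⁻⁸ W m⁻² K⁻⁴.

T ≈ 602 K

A = 4πr² = 4π × (0.0178)² = 3.98×10^-3 m².
From P = σAT⁴, T = (P / σA)^(1/4) = (29.6 / (5.67×10⁻⁸ × 3.98×10^-3))^(1/4).
T = (1.31×10^11)^(1/4) = 602 K.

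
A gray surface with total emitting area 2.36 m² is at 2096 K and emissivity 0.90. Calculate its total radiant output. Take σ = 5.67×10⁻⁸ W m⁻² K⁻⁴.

Stefan–Boltzmann: P = εσAT⁴ = 0.90 × 5.67×10⁻⁸ × 2.36 × (2096)⁴ = 0.90 × 5.67×10⁻⁸ × 2.36 × 1.93×10^13.
P = 2.32×10^6 W.

P ≈ 2.32×10^6 W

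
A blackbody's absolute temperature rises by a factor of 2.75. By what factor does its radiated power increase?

factor ≈ 57.2

P ∝ T⁴, so the power scales as (2.75)⁴ = 57.2.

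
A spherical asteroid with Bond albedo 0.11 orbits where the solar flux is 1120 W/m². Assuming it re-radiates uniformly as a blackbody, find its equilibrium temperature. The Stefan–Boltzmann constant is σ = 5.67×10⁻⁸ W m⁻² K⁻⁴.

T ≈ 257 K

Power absorbed = (1−a)S·πR²; power emitted = 4πR²σT⁴. Equating and cancelling πR²:
T = ((1−a)S / 4σ)^(1/4) = (997 / (4 × 5.67×10⁻⁸))^(1/4) = (4.40×10^9)^(1/4).
T = 257 K.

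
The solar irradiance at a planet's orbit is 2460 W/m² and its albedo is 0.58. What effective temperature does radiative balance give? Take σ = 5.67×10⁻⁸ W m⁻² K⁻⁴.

T ≈ 260 K

Power absorbed = (1−a)S·πR²; power emitted = 4πR²σT⁴. Equating and cancelling πR²:
T = ((1−a)S / 4σ)^(1/4) = (1030 / (4 × 5.67×10⁻⁸))^(1/4) = (4.56×10^9)^(1/4).
T = 260 K.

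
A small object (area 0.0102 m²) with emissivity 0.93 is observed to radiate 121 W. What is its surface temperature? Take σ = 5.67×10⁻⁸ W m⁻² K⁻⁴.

T ≈ 689 K

From P = εσAT⁴, T = (P / εσA)^(1/4) = (121 / (0.93 × 5.67×10⁻⁸ × 0.0102))^(1/4).
T = (2.25×10^11)^(1/4) = 689 K.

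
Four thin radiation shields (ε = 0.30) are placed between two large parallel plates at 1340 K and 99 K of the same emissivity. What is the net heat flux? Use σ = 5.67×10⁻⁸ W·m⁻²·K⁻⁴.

q ≈ 6450 W/m²

Each of the 5 gaps contributes resistance (2/ε − 1) = 2/0.30 − 1 = 5.667; total = 28.33.
q = σ(T₁⁴ − T₂⁴) / 28.33 = 5.67×10⁻⁸ × 3.22×10^12 / 28.33 = 6450 W/m².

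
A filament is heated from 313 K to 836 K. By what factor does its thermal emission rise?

P ∝ T⁴, so the ratio is (836/313)⁴ = (2.671)⁴ = 50.9.

ratio ≈ 50.9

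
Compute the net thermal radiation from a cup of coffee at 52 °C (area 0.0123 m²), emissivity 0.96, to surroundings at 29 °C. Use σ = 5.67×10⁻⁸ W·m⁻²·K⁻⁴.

Q ≈ 1.90 W

Convert: 52 °C = 325 K; 29 °C = 302 K.
Q = εσA(T⁴ − T_s⁴). T⁴ − T_s⁴ = (325)⁴ − (302)⁴ = 1.12×10^10 − 8.32×10^9 = 2.84×10^9 K⁴.
Q = 0.96 × 5.67×10⁻⁸ × 0.0123 × 2.84×10^9 = 1.90 W.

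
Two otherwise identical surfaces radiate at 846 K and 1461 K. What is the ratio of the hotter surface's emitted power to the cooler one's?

ratio ≈ 8.89

P ∝ T⁴, so the ratio is (1461/846)⁴ = (1.727)⁴ = 8.89.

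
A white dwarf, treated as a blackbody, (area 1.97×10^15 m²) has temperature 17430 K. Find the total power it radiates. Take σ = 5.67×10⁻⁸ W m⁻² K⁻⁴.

P ≈ 1.03×10^25 W

P = σAT⁴ = 5.67×10⁻⁸ × 1.97×10^15 × (17430)⁴ = 5.67×10⁻⁸ × 1.97×10^15 × 9.23×10^16.
P = 1.03×10^25 W.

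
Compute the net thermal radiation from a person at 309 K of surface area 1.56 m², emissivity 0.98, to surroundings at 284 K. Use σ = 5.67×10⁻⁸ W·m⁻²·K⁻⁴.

Q ≈ 226 W

Q = εσA(T⁴ − T_s⁴). T⁴ − T_s⁴ = (309)⁴ − (284)⁴ = 9.12×10^9 − 6.51×10^9 = 2.61×10^9 K⁴.
Q = 0.98 × 5.67×10⁻⁸ × 1.56 × 2.61×10^9 = 226 W.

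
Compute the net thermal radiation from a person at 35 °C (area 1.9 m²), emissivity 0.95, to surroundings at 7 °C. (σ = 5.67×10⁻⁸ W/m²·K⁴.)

Convert: 35 °C = 308 K; 7 °C = 280 K.
Q = εσA(T⁴ − T_s⁴). T⁴ − T_s⁴ = (308)⁴ − (280)⁴ = 9.00×10^9 − 6.15×10^9 = 2.85×10^9 K⁴.
Q = 0.95 × 5.67×10⁻⁸ × 1.90 × 2.85×10^9 = 292 W.

Q ≈ 292 W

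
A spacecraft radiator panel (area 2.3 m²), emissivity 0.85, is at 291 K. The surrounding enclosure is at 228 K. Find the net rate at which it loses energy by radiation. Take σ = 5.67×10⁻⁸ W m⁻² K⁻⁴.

Q = εσA(T⁴ − T_s⁴). T⁴ − T_s⁴ = (291)⁴ − (228)⁴ = 7.17×10^9 − 2.70×10^9 = 4.47×10^9 K⁴.
Q = 0.85 × 5.67×10⁻⁸ × 2.30 × 4.47×10^9 = 495 W.

Q ≈ 495 W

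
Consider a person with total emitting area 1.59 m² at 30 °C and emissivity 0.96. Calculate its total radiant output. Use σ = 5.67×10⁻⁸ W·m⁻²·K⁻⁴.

P ≈ 729 W

30 °C = 303 K.
Stefan–Boltzmann: P = εσAT⁴ = 0.96 × 5.67×10⁻⁸ × 1.59 × (303)⁴ = 0.96 × 5.67×10⁻⁸ × 1.59 × 8.43×10^9.
P = 729 W.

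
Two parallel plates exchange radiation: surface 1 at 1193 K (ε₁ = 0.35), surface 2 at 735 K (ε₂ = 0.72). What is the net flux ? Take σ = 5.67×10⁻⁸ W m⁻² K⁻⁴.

q ≈ 30300 W/m²

For two large parallel gray plates, q = σ(T₁⁴ − T₂⁴) / (1/ε₁ + 1/ε₂ − 1).
1/ε₁ + 1/ε₂ − 1 = 1/0.35 + 1/0.72 − 1 = 3.246.
T₁⁴ − T₂⁴ = 2.03×10^12 − 2.92×10^11 = 1.73×10^12 K⁴.
q = 5.67×10⁻⁸ × 1.73×10^12 / 3.246 = 30300 W/m².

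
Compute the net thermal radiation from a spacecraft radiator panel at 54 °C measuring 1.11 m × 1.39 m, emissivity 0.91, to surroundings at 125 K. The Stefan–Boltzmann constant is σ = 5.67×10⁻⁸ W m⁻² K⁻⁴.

Q ≈ 891 W

A = 1.11 × 1.39 = 1.54 m².
Convert: 54 °C = 327 K.
Q = εσA(T⁴ − T_s⁴). T⁴ − T_s⁴ = (327)⁴ − (125)⁴ = 1.14×10^10 − 2.44×10^8 = 1.12×10^10 K⁴.
Q = 0.91 × 5.67×10⁻⁸ × 1.54 × 1.12×10^10 = 891 W.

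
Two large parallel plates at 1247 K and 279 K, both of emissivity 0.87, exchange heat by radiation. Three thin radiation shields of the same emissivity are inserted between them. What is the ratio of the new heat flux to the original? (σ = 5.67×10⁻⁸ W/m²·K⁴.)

With N identical shields there are N+1 = 4 gaps in series, each with the same radiative resistance, so the flux falls to 1/(N+1) of its unshielded value.

ratio ≈ 0.250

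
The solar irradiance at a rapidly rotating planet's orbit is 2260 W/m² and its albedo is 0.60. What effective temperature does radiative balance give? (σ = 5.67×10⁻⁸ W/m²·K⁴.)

T ≈ 251 K

Power absorbed = (1−a)S·πR²; power emitted = 4πR²σT⁴. Equating and cancelling πR²:
T = ((1−a)S / 4σ)^(1/4) = (904 / (4 × 5.67×10⁻⁸))^(1/4) = (3.99×10^9)^(1/4).
T = 251 K.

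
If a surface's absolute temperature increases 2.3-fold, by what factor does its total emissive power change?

P ∝ T⁴, so the power scales as (2.3)⁴ = 28.0.

factor ≈ 28.0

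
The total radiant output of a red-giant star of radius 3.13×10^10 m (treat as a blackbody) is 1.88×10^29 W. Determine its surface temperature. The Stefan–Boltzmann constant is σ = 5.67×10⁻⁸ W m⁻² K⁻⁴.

T ≈ 4050 K

A = 4πr² = 4π × (3.13×10^10)² = 1.23×10^22 m².
From P = σAT⁴, T = (P / σA)^(1/4) = (1.88×10^29 / (5.67×10⁻⁸ × 1.23×10^22))^(1/4).
T = (2.69×10^14)^(1/4) = 4050 K.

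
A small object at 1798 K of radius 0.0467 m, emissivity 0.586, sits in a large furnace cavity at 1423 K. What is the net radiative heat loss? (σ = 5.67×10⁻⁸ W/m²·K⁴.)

A = 4πr² = 4π × (0.0467)² = 0.0274 m².
Q = εσA(T⁴ − T_s⁴). T⁴ − T_s⁴ = (1798)⁴ − (1423)⁴ = 1.05×10^13 − 4.10×10^12 = 6.35×10^12 K⁴.
Q = 0.586 × 5.67×10⁻⁸ × 0.0274 × 6.35×10^12 = 5780 W.

Q ≈ 5780 W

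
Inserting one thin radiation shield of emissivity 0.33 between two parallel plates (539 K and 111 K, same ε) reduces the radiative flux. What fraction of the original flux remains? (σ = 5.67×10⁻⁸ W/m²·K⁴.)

With N identical shields there are N+1 = 2 gaps in series, each with the same radiative resistance, so the flux falls to 1/(N+1) of its unshielded value.

ratio ≈ 0.500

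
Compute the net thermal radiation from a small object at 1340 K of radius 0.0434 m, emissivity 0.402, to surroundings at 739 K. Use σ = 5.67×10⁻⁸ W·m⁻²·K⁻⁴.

Q ≈ 1580 W

A = 4πr² = 4π × (0.0434)² = 0.0237 m².
Q = εσA(T⁴ − T_s⁴). T⁴ − T_s⁴ = (1340)⁴ − (739)⁴ = 3.22×10^12 − 2.98×10^11 = 2.93×10^12 K⁴.
Q = 0.402 × 5.67×10⁻⁸ × 0.0237 × 2.93×10^12 = 1580 W.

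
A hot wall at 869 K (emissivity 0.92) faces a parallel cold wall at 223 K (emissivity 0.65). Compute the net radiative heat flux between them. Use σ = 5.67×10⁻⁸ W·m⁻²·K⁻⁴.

q ≈ 19800 W/m²

For two large parallel gray plates, q = σ(T₁⁴ − T₂⁴) / (1/ε₁ + 1/ε₂ − 1).
1/ε₁ + 1/ε₂ − 1 = 1/0.92 + 1/0.65 − 1 = 1.625.
T₁⁴ − T₂⁴ = 5.70×10^11 − 2.47×10^9 = 5.68×10^11 K⁴.
q = 5.67×10⁻⁸ × 5.68×10^11 / 1.625 = 19800 W/m².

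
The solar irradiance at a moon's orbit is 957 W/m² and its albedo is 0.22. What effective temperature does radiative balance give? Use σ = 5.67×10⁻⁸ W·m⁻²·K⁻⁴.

T ≈ 240 K

Power absorbed = (1−a)S·πR²; power emitted = 4πR²σT⁴. Equating and cancelling πR²:
T = ((1−a)S / 4σ)^(1/4) = (746 / (4 × 5.67×10⁻⁸))^(1/4) = (3.29×10^9)^(1/4).
T = 240 K.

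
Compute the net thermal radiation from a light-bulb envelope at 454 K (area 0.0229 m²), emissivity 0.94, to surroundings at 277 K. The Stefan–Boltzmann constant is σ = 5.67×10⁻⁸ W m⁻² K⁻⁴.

Q ≈ 44.7 W

Q = εσA(T⁴ − T_s⁴). T⁴ − T_s⁴ = (454)⁴ − (277)⁴ = 4.25×10^10 − 5.89×10^9 = 3.66×10^10 K⁴.
Q = 0.94 × 5.67×10⁻⁸ × 0.0229 × 3.66×10^10 = 44.7 W.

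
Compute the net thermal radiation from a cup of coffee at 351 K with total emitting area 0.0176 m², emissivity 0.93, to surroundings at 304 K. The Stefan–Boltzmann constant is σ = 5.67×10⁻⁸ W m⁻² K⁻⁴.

Q ≈ 6.16 W

Q = εσA(T⁴ − T_s⁴). T⁴ − T_s⁴ = (351)⁴ − (304)⁴ = 1.52×10^10 − 8.54×10^9 = 6.64×10^9 K⁴.
Q = 0.93 × 5.67×10⁻⁸ × 0.0176 × 6.64×10^9 = 6.16 W.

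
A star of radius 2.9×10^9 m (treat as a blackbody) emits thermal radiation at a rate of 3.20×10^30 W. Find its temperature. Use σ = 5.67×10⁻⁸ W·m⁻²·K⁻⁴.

A = 4πr² = 4π × (2.9×10^9)² = 1.06×10^20 m².
From P = σAT⁴, T = (P / σA)^(1/4) = (3.20×10^30 / (5.67×10⁻⁸ × 1.06×10^20))^(1/4).
T = (5.34×10^17)^(1/4) = 27000 K.

T ≈ 27000 K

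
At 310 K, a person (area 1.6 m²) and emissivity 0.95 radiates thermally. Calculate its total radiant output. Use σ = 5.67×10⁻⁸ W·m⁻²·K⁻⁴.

P = εσAT⁴ = 0.95 × 5.67×10⁻⁸ × 1.60 × (310)⁴ = 0.95 × 5.67×10⁻⁸ × 1.60 × 9.24×10^9.
P = 796 W.

P ≈ 796 W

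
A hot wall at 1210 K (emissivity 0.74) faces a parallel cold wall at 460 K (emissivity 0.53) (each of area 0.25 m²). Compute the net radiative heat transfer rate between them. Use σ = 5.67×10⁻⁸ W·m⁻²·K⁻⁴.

Q ≈ 13300 W

For two large parallel gray plates, q = σ(T₁⁴ − T₂⁴) / (1/ε₁ + 1/ε₂ − 1).
1/ε₁ + 1/ε₂ − 1 = 1/0.74 + 1/0.53 − 1 = 2.238.
T₁⁴ − T₂⁴ = 2.14×10^12 − 4.48×10^10 = 2.10×10^12 K⁴.
q = 5.67×10⁻⁸ × 2.10×10^12 / 2.238 = 53200 W/m².
Q = q·A = 53200 × 0.25 = 13300 W.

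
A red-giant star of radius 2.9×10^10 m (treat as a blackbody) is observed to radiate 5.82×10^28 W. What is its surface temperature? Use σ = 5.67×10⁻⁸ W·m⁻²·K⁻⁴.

A = 4πr² = 4π × (2.9×10^10)² = 1.06×10^22 m².
From P = σAT⁴, T = (P / σA)^(1/4) = (5.82×10^28 / (5.67×10⁻⁸ × 1.06×10^22))^(1/4).
T = (9.71×10^13)^(1/4) = 3140 K.

T ≈ 3140 K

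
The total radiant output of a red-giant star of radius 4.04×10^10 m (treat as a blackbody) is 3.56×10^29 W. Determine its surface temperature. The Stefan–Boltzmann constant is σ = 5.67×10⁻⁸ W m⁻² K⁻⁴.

A = 4πr² = 4π × (4.04×10^10)² = 2.05×10^22 m².
From P = σAT⁴, T = (P / σA)^(1/4) = (3.56×10^29 / (5.67×10⁻⁸ × 2.05×10^22))^(1/4).
T = (3.06×10^14)^(1/4) = 4180 K.

T ≈ 4180 K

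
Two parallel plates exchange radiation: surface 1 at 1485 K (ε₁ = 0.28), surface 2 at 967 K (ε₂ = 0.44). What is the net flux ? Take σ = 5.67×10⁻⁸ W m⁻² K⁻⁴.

For two large parallel gray plates, q = σ(T₁⁴ − T₂⁴) / (1/ε₁ + 1/ε₂ − 1).
1/ε₁ + 1/ε₂ − 1 = 1/0.28 + 1/0.44 − 1 = 4.844.
T₁⁴ − T₂⁴ = 4.86×10^12 − 8.74×10^11 = 3.99×10^12 K⁴.
q = 5.67×10⁻⁸ × 3.99×10^12 / 4.844 = 46700 W/m².

q ≈ 46700 W/m²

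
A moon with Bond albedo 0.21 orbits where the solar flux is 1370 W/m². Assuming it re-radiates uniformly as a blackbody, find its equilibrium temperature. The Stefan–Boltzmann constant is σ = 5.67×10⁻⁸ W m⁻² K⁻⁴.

T ≈ 263 K

Power absorbed = (1−a)S·πR²; power emitted = 4πR²σT⁴. Equating and cancelling πR²:
T = ((1−a)S / 4σ)^(1/4) = (1080 / (4 × 5.67×10⁻⁸))^(1/4) = (4.77×10^9)^(1/4).
T = 263 K.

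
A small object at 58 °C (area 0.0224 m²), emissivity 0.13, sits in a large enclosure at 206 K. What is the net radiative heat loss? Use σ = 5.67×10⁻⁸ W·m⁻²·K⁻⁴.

Convert: 58 °C = 331 K.
Q = εσA(T⁴ − T_s⁴). T⁴ − T_s⁴ = (331)⁴ − (206)⁴ = 1.20×10^10 − 1.80×10^9 = 1.02×10^10 K⁴.
Q = 0.13 × 5.67×10⁻⁸ × 0.0224 × 1.02×10^10 = 1.68 W.

Q ≈ 1.68 W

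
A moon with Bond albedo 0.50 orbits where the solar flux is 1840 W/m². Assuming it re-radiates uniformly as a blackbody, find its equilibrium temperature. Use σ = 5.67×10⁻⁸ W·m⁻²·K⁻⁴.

Power absorbed = (1−a)S·πR²; power emitted = 4πR²σT⁴. Equating and cancelling πR²:
T = ((1−a)S / 4σ)^(1/4) = (920 / (4 × 5.67×10⁻⁸))^(1/4) = (4.06×10^9)^(1/4).
T = 252 K.

T ≈ 252 K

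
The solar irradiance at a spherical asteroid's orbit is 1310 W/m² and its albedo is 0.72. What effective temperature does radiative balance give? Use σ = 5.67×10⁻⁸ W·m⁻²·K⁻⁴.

Power absorbed = (1−a)S·πR²; power emitted = 4πR²σT⁴. Equating and cancelling πR²:
T = ((1−a)S / 4σ)^(1/4) = (367 / (4 × 5.67×10⁻⁸))^(1/4) = (1.62×10^9)^(1/4).
T = 201 K.

T ≈ 201 K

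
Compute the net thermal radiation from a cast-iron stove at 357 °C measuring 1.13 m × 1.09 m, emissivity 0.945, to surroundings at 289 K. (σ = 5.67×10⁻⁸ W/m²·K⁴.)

Q ≈ 9940 W

A = 1.13 × 1.09 = 1.23 m².
Convert: 357 °C = 630 K.
Q = εσA(T⁴ − T_s⁴). T⁴ − T_s⁴ = (630)⁴ − (289)⁴ = 1.58×10^11 − 6.98×10^9 = 1.51×10^11 K⁴.
Q = 0.945 × 5.67×10⁻⁸ × 1.23 × 1.51×10^11 = 9940 W.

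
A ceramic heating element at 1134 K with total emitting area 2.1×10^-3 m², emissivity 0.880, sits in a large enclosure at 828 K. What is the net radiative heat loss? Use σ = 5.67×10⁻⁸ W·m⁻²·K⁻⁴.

Q = εσA(T⁴ − T_s⁴). T⁴ − T_s⁴ = (1134)⁴ − (828)⁴ = 1.65×10^12 − 4.70×10^11 = 1.18×10^12 K⁴.
Q = 0.880 × 5.67×10⁻⁸ × 2.10×10^-3 × 1.18×10^12 = 124 W.

Q ≈ 124 W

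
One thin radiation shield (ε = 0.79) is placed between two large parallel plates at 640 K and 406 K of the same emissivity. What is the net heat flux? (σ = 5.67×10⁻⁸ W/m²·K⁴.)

q ≈ 2600 W/m²

Each of the 2 gaps contributes resistance (2/ε − 1) = 2/0.79 − 1 = 1.532; total = 3.063.
q = σ(T₁⁴ − T₂⁴) / 3.063 = 5.67×10⁻⁸ × 1.41×10^11 / 3.063 = 2600 W/m².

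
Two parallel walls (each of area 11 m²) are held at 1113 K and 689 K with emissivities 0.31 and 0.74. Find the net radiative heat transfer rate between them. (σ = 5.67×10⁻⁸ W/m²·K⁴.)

For two large parallel gray plates, q = σ(T₁⁴ − T₂⁴) / (1/ε₁ + 1/ε₂ − 1).
1/ε₁ + 1/ε₂ − 1 = 1/0.31 + 1/0.74 − 1 = 3.577.
T₁⁴ − T₂⁴ = 1.53×10^12 − 2.25×10^11 = 1.31×10^12 K⁴.
q = 5.67×10⁻⁸ × 1.31×10^12 / 3.577 = 20800 W/m².
Q = q·A = 20800 × 11 = 2.28×10^5 W.

Q ≈ 2.28×10^5 W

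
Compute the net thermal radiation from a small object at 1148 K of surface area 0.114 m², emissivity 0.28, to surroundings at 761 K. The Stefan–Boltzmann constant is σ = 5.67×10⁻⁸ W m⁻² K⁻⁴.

Q = εσA(T⁴ − T_s⁴). T⁴ − T_s⁴ = (1148)⁴ − (761)⁴ = 1.74×10^12 − 3.35×10^11 = 1.40×10^12 K⁴.
Q = 0.28 × 5.67×10⁻⁸ × 0.114 × 1.40×10^12 = 2540 W.

Q ≈ 2540 W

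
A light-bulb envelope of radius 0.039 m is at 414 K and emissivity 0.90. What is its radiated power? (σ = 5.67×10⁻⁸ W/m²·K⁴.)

A = 4πr² = 4π × (0.039)² = 0.0191 m².
Stefan–Boltzmann: P = εσAT⁴ = 0.90 × 5.67×10⁻⁸ × 0.0191 × (414)⁴ = 0.90 × 5.67×10⁻⁸ × 0.0191 × 2.94×10^10.
P = 28.7 W.

P ≈ 28.7 W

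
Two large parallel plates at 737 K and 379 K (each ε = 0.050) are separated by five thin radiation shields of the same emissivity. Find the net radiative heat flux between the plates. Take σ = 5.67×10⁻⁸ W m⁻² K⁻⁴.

q ≈ 66.5 W/m²

Each of the 6 gaps contributes resistance (2/ε − 1) = 2/0.050 − 1 = 39.00; total = 234.0.
q = σ(T₁⁴ − T₂⁴) / 234.0 = 5.67×10⁻⁸ × 2.74×10^11 / 234.0 = 66.5 W/m².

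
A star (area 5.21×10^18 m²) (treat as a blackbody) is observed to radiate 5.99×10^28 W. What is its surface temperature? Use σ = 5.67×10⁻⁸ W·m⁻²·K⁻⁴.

T ≈ 21200 K

From P = σAT⁴, T = (P / σA)^(1/4) = (5.99×10^28 / (5.67×10⁻⁸ × 5.21×10^18))^(1/4).
T = (2.03×10^17)^(1/4) = 21200 K.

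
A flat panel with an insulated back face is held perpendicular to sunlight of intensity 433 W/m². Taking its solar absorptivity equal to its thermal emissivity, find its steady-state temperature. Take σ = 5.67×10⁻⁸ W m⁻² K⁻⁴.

T ≈ 296 K

Absorbed flux αS = emitted flux εσT⁴ (one radiating face); with α = ε, T = (S/σ)^(1/4).
T = (433 / 5.67×10⁻⁸)^(1/4) = (7.64×10^9)^(1/4).
T = 296 K.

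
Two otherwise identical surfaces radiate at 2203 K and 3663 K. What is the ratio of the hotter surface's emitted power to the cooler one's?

P ∝ T⁴, so the ratio is (3663/2203)⁴ = (1.663)⁴ = 7.64.

ratio ≈ 7.64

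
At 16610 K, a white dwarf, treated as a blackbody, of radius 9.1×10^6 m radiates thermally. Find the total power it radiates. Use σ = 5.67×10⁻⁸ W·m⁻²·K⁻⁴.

P ≈ 4.49×10^24 W

A = 4πr² = 4π × (9.1×10^6)² = 1.04×10^15 m².
P = σAT⁴ = 5.67×10⁻⁸ × 1.04×10^15 × (16610)⁴ = 5.67×10⁻⁸ × 1.04×10^15 × 7.61×10^16.
P = 4.49×10^24 W.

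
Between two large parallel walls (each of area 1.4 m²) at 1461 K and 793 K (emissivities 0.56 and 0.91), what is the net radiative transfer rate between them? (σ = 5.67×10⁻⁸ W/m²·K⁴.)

Q ≈ 1.75×10^5 W

For two large parallel gray plates, q = σ(T₁⁴ − T₂⁴) / (1/ε₁ + 1/ε₂ − 1).
1/ε₁ + 1/ε₂ − 1 = 1/0.56 + 1/0.91 − 1 = 1.885.
T₁⁴ − T₂⁴ = 4.56×10^12 − 3.95×10^11 = 4.16×10^12 K⁴.
q = 5.67×10⁻⁸ × 4.16×10^12 / 1.885 = 1.25×10^5 W/m².
Q = q·A = 1.25×10^5 × 1.4 = 1.75×10^5 W.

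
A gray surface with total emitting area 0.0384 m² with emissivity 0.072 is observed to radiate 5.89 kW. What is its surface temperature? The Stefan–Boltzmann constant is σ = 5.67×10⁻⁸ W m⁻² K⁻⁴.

T ≈ 2480 K

From P = εσAT⁴, T = (P / εσA)^(1/4) = (5890 / (0.072 × 5.67×10⁻⁸ × 0.0384))^(1/4).
T = (3.76×10^13)^(1/4) = 2480 K.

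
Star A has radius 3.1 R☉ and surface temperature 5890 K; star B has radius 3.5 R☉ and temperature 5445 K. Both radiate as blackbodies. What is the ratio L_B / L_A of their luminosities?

L = 4πR²σT⁴ ∝ R²T⁴, so L_B/L_A = (3.5/3.1)² × (5445/5890)⁴ = 1.27 × 0.730 = 0.931.

L_B/L_A ≈ 0.931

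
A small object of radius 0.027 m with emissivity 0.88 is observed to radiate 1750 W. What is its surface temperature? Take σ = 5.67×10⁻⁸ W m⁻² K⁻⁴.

A = 4πr² = 4π × (0.027)² = 9.16×10^-3 m².
From P = εσAT⁴, T = (P / εσA)^(1/4) = (1750 / (0.88 × 5.67×10⁻⁸ × 9.16×10^-3))^(1/4).
T = (3.83×10^12)^(1/4) = 1400 K.

T ≈ 1400 K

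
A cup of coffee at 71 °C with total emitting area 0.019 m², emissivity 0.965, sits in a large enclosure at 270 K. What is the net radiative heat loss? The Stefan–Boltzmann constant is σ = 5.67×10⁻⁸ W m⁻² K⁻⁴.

Q ≈ 9.03 W

Convert: 71 °C = 344 K.
Q = εσA(T⁴ − T_s⁴). T⁴ − T_s⁴ = (344)⁴ − (270)⁴ = 1.40×10^10 − 5.31×10^9 = 8.69×10^9 K⁴.
Q = 0.965 × 5.67×10⁻⁸ × 0.0190 × 8.69×10^9 = 9.03 W.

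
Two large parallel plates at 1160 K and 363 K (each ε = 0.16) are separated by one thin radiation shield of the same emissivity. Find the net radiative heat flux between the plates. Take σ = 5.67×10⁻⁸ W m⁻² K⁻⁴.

Each of the 2 gaps contributes resistance (2/ε − 1) = 2/0.16 − 1 = 11.50; total = 23.00.
q = σ(T₁⁴ − T₂⁴) / 23.00 = 5.67×10⁻⁸ × 1.79×10^12 / 23.00 = 4420 W/m².

q ≈ 4420 W/m²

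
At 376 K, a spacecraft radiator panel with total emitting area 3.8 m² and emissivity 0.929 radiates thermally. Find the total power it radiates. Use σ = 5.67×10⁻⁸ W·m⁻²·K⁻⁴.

P ≈ 4000 W

Stefan–Boltzmann: P = εσAT⁴ = 0.929 × 5.67×10⁻⁸ × 3.80 × (376)⁴ = 0.929 × 5.67×10⁻⁸ × 3.80 × 2.00×10^10.
P = 4000 W.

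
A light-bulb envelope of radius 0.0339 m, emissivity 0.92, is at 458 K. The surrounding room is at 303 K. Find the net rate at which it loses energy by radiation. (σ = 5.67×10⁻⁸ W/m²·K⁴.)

Q ≈ 26.8 W

A = 4πr² = 4π × (0.0339)² = 0.0144 m².
Q = εσA(T⁴ − T_s⁴). T⁴ − T_s⁴ = (458)⁴ − (303)⁴ = 4.40×10^10 − 8.43×10^9 = 3.56×10^10 K⁴.
Q = 0.92 × 5.67×10⁻⁸ × 0.0144 × 3.56×10^10 = 26.8 W.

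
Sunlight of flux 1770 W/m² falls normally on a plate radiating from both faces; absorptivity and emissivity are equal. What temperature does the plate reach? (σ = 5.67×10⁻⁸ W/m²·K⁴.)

Absorbed flux αS = emitted flux 2εσT⁴ per unit area; with α = ε this gives T = (S/2σ)^(1/4).
T = (1770 / (2 × 5.67×10⁻⁸))^(1/4) = (1.56×10^10)^(1/4).
T = 353 K.

T ≈ 353 K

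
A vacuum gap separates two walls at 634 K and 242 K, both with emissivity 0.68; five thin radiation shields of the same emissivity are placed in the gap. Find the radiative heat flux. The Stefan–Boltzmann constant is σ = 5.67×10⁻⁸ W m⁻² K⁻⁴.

q ≈ 770 W/m²

Each of the 6 gaps contributes resistance (2/ε − 1) = 2/0.68 − 1 = 1.941; total = 11.65.
q = σ(T₁⁴ − T₂⁴) / 11.65 = 5.67×10⁻⁸ × 1.58×10^11 / 11.65 = 770 W/m².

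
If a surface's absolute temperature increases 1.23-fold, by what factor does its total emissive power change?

P ∝ T⁴, so the power scales as (1.23)⁴ = 2.29.

factor ≈ 2.29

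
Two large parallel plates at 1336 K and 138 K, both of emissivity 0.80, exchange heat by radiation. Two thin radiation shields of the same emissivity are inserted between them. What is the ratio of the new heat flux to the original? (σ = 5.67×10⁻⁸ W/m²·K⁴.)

ratio ≈ 0.333

With N identical shields there are N+1 = 3 gaps in series, each with the same radiative resistance, so the flux falls to 1/(N+1) of its unshielded value.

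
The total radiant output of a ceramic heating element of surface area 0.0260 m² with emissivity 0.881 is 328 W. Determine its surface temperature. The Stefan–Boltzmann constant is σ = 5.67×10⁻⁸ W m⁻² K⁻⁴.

From P = εσAT⁴, T = (P / εσA)^(1/4) = (328 / (0.881 × 5.67×10⁻⁸ × 0.0260))^(1/4).
T = (2.53×10^11)^(1/4) = 709 K.

T ≈ 709 K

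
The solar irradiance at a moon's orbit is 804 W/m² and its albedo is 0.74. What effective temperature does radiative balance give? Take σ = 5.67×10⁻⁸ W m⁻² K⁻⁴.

T ≈ 174 K

Power absorbed = (1−a)S·πR²; power emitted = 4πR²σT⁴. Equating and cancelling πR²:
T = ((1−a)S / 4σ)^(1/4) = (209 / (4 × 5.67×10⁻⁸))^(1/4) = (9.22×10^8)^(1/4).
T = 174 K.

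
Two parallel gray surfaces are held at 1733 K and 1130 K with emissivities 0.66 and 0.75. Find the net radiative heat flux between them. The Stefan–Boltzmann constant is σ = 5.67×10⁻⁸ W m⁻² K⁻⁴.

q ≈ 2.27×10^5 W/m²

For two large parallel gray plates, q = σ(T₁⁴ − T₂⁴) / (1/ε₁ + 1/ε₂ − 1).
1/ε₁ + 1/ε₂ − 1 = 1/0.66 + 1/0.75 − 1 = 1.848.
T₁⁴ − T₂⁴ = 9.02×10^12 − 1.63×10^12 = 7.39×10^12 K⁴.
q = 5.67×10⁻⁸ × 7.39×10^12 / 1.848 = 2.27×10^5 W/m².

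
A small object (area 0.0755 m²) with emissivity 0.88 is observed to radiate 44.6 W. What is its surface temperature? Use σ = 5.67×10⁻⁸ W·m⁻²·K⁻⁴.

T ≈ 330 K

From P = εσAT⁴, T = (P / εσA)^(1/4) = (44.6 / (0.88 × 5.67×10⁻⁸ × 0.0755))^(1/4).
T = (1.18×10^10)^(1/4) = 330 K.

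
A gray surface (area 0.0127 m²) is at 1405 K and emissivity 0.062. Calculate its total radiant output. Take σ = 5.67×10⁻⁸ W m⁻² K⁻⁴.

P ≈ 174 W

P = εσAT⁴ = 0.062 × 5.67×10⁻⁸ × 0.0127 × (1405)⁴ = 0.062 × 5.67×10⁻⁸ × 0.0127 × 3.90×10^12.
P = 174 W.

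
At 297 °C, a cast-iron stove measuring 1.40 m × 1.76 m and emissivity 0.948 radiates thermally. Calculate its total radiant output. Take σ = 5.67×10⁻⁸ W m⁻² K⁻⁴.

P ≈ 14000 W

A = 1.40 × 1.76 = 2.46 m².
297 °C = 570 K.
Stefan–Boltzmann: P = εσAT⁴ = 0.948 × 5.67×10⁻⁸ × 2.46 × (570)⁴ = 0.948 × 5.67×10⁻⁸ × 2.46 × 1.06×10^11.
P = 14000 W.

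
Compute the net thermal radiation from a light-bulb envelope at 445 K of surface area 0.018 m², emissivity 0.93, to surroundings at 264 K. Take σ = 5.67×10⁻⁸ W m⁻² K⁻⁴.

Q ≈ 32.6 W

Q = εσA(T⁴ − T_s⁴). T⁴ − T_s⁴ = (445)⁴ − (264)⁴ = 3.92×10^10 − 4.86×10^9 = 3.44×10^10 K⁴.
Q = 0.93 × 5.67×10⁻⁸ × 0.0180 × 3.44×10^10 = 32.6 W.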